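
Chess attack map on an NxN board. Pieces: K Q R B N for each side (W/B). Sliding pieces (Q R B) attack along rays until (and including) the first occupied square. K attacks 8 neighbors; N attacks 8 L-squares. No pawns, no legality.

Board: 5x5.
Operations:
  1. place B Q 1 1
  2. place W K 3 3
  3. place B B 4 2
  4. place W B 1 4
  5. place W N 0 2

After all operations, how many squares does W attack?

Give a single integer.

Answer: 13

Derivation:
Op 1: place BQ@(1,1)
Op 2: place WK@(3,3)
Op 3: place BB@(4,2)
Op 4: place WB@(1,4)
Op 5: place WN@(0,2)
Per-piece attacks for W:
  WN@(0,2): attacks (1,4) (2,3) (1,0) (2,1)
  WB@(1,4): attacks (2,3) (3,2) (4,1) (0,3)
  WK@(3,3): attacks (3,4) (3,2) (4,3) (2,3) (4,4) (4,2) (2,4) (2,2)
Union (13 distinct): (0,3) (1,0) (1,4) (2,1) (2,2) (2,3) (2,4) (3,2) (3,4) (4,1) (4,2) (4,3) (4,4)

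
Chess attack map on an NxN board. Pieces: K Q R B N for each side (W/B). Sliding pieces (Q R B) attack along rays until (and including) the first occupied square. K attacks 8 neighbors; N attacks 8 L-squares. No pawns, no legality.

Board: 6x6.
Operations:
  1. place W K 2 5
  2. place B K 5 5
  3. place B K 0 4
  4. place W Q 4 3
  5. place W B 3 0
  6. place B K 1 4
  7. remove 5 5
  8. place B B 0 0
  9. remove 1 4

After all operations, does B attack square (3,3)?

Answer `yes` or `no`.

Op 1: place WK@(2,5)
Op 2: place BK@(5,5)
Op 3: place BK@(0,4)
Op 4: place WQ@(4,3)
Op 5: place WB@(3,0)
Op 6: place BK@(1,4)
Op 7: remove (5,5)
Op 8: place BB@(0,0)
Op 9: remove (1,4)
Per-piece attacks for B:
  BB@(0,0): attacks (1,1) (2,2) (3,3) (4,4) (5,5)
  BK@(0,4): attacks (0,5) (0,3) (1,4) (1,5) (1,3)
B attacks (3,3): yes

Answer: yes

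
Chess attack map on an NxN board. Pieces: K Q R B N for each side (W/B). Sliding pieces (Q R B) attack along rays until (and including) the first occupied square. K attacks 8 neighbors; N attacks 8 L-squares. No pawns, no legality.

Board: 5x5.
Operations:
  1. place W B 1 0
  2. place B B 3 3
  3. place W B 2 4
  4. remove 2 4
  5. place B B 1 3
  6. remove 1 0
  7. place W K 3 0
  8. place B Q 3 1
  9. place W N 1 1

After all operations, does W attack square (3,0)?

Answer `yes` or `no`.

Answer: yes

Derivation:
Op 1: place WB@(1,0)
Op 2: place BB@(3,3)
Op 3: place WB@(2,4)
Op 4: remove (2,4)
Op 5: place BB@(1,3)
Op 6: remove (1,0)
Op 7: place WK@(3,0)
Op 8: place BQ@(3,1)
Op 9: place WN@(1,1)
Per-piece attacks for W:
  WN@(1,1): attacks (2,3) (3,2) (0,3) (3,0)
  WK@(3,0): attacks (3,1) (4,0) (2,0) (4,1) (2,1)
W attacks (3,0): yes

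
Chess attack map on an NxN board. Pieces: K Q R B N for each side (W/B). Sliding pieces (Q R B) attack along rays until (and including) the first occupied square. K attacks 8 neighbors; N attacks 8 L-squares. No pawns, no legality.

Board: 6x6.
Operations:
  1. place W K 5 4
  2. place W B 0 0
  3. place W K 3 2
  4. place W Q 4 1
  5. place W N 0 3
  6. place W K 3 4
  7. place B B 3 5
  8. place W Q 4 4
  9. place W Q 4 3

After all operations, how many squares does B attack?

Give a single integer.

Op 1: place WK@(5,4)
Op 2: place WB@(0,0)
Op 3: place WK@(3,2)
Op 4: place WQ@(4,1)
Op 5: place WN@(0,3)
Op 6: place WK@(3,4)
Op 7: place BB@(3,5)
Op 8: place WQ@(4,4)
Op 9: place WQ@(4,3)
Per-piece attacks for B:
  BB@(3,5): attacks (4,4) (2,4) (1,3) (0,2) [ray(1,-1) blocked at (4,4)]
Union (4 distinct): (0,2) (1,3) (2,4) (4,4)

Answer: 4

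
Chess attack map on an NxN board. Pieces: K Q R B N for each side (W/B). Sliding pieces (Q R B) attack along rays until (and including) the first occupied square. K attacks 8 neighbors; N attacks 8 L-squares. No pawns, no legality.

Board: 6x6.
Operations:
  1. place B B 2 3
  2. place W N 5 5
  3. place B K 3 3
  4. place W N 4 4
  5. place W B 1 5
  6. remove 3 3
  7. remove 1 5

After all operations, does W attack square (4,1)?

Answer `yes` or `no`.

Op 1: place BB@(2,3)
Op 2: place WN@(5,5)
Op 3: place BK@(3,3)
Op 4: place WN@(4,4)
Op 5: place WB@(1,5)
Op 6: remove (3,3)
Op 7: remove (1,5)
Per-piece attacks for W:
  WN@(4,4): attacks (2,5) (5,2) (3,2) (2,3)
  WN@(5,5): attacks (4,3) (3,4)
W attacks (4,1): no

Answer: no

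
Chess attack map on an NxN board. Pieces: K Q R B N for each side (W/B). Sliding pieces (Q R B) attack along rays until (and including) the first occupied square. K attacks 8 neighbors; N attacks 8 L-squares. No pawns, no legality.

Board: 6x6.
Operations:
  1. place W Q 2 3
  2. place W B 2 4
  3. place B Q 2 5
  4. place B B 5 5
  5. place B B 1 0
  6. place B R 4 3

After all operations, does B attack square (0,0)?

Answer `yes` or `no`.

Answer: yes

Derivation:
Op 1: place WQ@(2,3)
Op 2: place WB@(2,4)
Op 3: place BQ@(2,5)
Op 4: place BB@(5,5)
Op 5: place BB@(1,0)
Op 6: place BR@(4,3)
Per-piece attacks for B:
  BB@(1,0): attacks (2,1) (3,2) (4,3) (0,1) [ray(1,1) blocked at (4,3)]
  BQ@(2,5): attacks (2,4) (3,5) (4,5) (5,5) (1,5) (0,5) (3,4) (4,3) (1,4) (0,3) [ray(0,-1) blocked at (2,4); ray(1,0) blocked at (5,5); ray(1,-1) blocked at (4,3)]
  BR@(4,3): attacks (4,4) (4,5) (4,2) (4,1) (4,0) (5,3) (3,3) (2,3) [ray(-1,0) blocked at (2,3)]
  BB@(5,5): attacks (4,4) (3,3) (2,2) (1,1) (0,0)
B attacks (0,0): yes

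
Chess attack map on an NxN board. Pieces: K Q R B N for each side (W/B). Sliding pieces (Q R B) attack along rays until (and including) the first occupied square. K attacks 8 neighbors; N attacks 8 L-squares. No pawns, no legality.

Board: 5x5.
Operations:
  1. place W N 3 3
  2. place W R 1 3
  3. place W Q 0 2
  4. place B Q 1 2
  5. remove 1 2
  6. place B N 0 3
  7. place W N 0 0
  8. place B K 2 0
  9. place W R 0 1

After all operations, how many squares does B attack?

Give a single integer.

Answer: 7

Derivation:
Op 1: place WN@(3,3)
Op 2: place WR@(1,3)
Op 3: place WQ@(0,2)
Op 4: place BQ@(1,2)
Op 5: remove (1,2)
Op 6: place BN@(0,3)
Op 7: place WN@(0,0)
Op 8: place BK@(2,0)
Op 9: place WR@(0,1)
Per-piece attacks for B:
  BN@(0,3): attacks (2,4) (1,1) (2,2)
  BK@(2,0): attacks (2,1) (3,0) (1,0) (3,1) (1,1)
Union (7 distinct): (1,0) (1,1) (2,1) (2,2) (2,4) (3,0) (3,1)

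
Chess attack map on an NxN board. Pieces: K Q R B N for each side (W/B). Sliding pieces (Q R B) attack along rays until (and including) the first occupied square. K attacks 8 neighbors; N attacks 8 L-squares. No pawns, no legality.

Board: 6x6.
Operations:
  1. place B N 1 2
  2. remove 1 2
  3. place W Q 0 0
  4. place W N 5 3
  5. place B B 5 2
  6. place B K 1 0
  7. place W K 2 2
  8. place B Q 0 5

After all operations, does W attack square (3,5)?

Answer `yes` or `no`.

Answer: no

Derivation:
Op 1: place BN@(1,2)
Op 2: remove (1,2)
Op 3: place WQ@(0,0)
Op 4: place WN@(5,3)
Op 5: place BB@(5,2)
Op 6: place BK@(1,0)
Op 7: place WK@(2,2)
Op 8: place BQ@(0,5)
Per-piece attacks for W:
  WQ@(0,0): attacks (0,1) (0,2) (0,3) (0,4) (0,5) (1,0) (1,1) (2,2) [ray(0,1) blocked at (0,5); ray(1,0) blocked at (1,0); ray(1,1) blocked at (2,2)]
  WK@(2,2): attacks (2,3) (2,1) (3,2) (1,2) (3,3) (3,1) (1,3) (1,1)
  WN@(5,3): attacks (4,5) (3,4) (4,1) (3,2)
W attacks (3,5): no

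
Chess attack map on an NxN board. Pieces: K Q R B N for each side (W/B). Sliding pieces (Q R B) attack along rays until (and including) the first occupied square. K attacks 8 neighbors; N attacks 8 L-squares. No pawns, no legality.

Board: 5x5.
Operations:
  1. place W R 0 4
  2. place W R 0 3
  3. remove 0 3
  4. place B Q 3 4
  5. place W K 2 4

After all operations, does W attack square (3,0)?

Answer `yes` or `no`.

Answer: no

Derivation:
Op 1: place WR@(0,4)
Op 2: place WR@(0,3)
Op 3: remove (0,3)
Op 4: place BQ@(3,4)
Op 5: place WK@(2,4)
Per-piece attacks for W:
  WR@(0,4): attacks (0,3) (0,2) (0,1) (0,0) (1,4) (2,4) [ray(1,0) blocked at (2,4)]
  WK@(2,4): attacks (2,3) (3,4) (1,4) (3,3) (1,3)
W attacks (3,0): no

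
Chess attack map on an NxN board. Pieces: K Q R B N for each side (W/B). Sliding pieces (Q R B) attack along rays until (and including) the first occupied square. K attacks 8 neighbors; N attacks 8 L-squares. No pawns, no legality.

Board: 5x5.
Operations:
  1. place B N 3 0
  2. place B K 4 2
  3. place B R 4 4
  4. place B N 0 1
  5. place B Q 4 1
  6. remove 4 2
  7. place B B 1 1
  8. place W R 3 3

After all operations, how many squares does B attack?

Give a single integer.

Op 1: place BN@(3,0)
Op 2: place BK@(4,2)
Op 3: place BR@(4,4)
Op 4: place BN@(0,1)
Op 5: place BQ@(4,1)
Op 6: remove (4,2)
Op 7: place BB@(1,1)
Op 8: place WR@(3,3)
Per-piece attacks for B:
  BN@(0,1): attacks (1,3) (2,2) (2,0)
  BB@(1,1): attacks (2,2) (3,3) (2,0) (0,2) (0,0) [ray(1,1) blocked at (3,3)]
  BN@(3,0): attacks (4,2) (2,2) (1,1)
  BQ@(4,1): attacks (4,2) (4,3) (4,4) (4,0) (3,1) (2,1) (1,1) (3,2) (2,3) (1,4) (3,0) [ray(0,1) blocked at (4,4); ray(-1,0) blocked at (1,1); ray(-1,-1) blocked at (3,0)]
  BR@(4,4): attacks (4,3) (4,2) (4,1) (3,4) (2,4) (1,4) (0,4) [ray(0,-1) blocked at (4,1)]
Union (21 distinct): (0,0) (0,2) (0,4) (1,1) (1,3) (1,4) (2,0) (2,1) (2,2) (2,3) (2,4) (3,0) (3,1) (3,2) (3,3) (3,4) (4,0) (4,1) (4,2) (4,3) (4,4)

Answer: 21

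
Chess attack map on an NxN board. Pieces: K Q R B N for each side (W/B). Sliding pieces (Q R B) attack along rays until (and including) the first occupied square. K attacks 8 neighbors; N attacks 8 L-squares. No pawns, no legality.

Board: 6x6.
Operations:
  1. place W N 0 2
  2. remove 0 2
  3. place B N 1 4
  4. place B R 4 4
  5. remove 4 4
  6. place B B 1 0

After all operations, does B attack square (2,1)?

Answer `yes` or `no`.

Answer: yes

Derivation:
Op 1: place WN@(0,2)
Op 2: remove (0,2)
Op 3: place BN@(1,4)
Op 4: place BR@(4,4)
Op 5: remove (4,4)
Op 6: place BB@(1,0)
Per-piece attacks for B:
  BB@(1,0): attacks (2,1) (3,2) (4,3) (5,4) (0,1)
  BN@(1,4): attacks (3,5) (2,2) (3,3) (0,2)
B attacks (2,1): yes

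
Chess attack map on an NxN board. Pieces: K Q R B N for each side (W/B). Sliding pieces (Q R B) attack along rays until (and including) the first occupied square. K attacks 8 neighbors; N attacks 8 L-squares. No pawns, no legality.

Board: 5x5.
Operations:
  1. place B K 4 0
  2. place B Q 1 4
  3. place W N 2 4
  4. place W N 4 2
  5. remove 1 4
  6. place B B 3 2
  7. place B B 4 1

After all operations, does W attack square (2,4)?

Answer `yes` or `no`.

Op 1: place BK@(4,0)
Op 2: place BQ@(1,4)
Op 3: place WN@(2,4)
Op 4: place WN@(4,2)
Op 5: remove (1,4)
Op 6: place BB@(3,2)
Op 7: place BB@(4,1)
Per-piece attacks for W:
  WN@(2,4): attacks (3,2) (4,3) (1,2) (0,3)
  WN@(4,2): attacks (3,4) (2,3) (3,0) (2,1)
W attacks (2,4): no

Answer: no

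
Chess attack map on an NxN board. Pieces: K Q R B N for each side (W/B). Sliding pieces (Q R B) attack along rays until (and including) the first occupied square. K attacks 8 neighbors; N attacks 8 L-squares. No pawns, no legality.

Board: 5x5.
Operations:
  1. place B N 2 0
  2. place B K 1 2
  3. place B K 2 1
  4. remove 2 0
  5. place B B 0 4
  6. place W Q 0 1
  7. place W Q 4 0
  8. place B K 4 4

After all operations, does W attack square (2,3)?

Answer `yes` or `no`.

Op 1: place BN@(2,0)
Op 2: place BK@(1,2)
Op 3: place BK@(2,1)
Op 4: remove (2,0)
Op 5: place BB@(0,4)
Op 6: place WQ@(0,1)
Op 7: place WQ@(4,0)
Op 8: place BK@(4,4)
Per-piece attacks for W:
  WQ@(0,1): attacks (0,2) (0,3) (0,4) (0,0) (1,1) (2,1) (1,2) (1,0) [ray(0,1) blocked at (0,4); ray(1,0) blocked at (2,1); ray(1,1) blocked at (1,2)]
  WQ@(4,0): attacks (4,1) (4,2) (4,3) (4,4) (3,0) (2,0) (1,0) (0,0) (3,1) (2,2) (1,3) (0,4) [ray(0,1) blocked at (4,4); ray(-1,1) blocked at (0,4)]
W attacks (2,3): no

Answer: no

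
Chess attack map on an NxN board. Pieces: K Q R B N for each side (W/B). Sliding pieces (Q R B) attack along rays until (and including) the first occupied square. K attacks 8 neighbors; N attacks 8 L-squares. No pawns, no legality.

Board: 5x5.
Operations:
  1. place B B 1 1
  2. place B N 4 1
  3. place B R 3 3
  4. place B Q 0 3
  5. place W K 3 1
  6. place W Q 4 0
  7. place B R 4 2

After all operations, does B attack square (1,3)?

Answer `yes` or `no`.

Op 1: place BB@(1,1)
Op 2: place BN@(4,1)
Op 3: place BR@(3,3)
Op 4: place BQ@(0,3)
Op 5: place WK@(3,1)
Op 6: place WQ@(4,0)
Op 7: place BR@(4,2)
Per-piece attacks for B:
  BQ@(0,3): attacks (0,4) (0,2) (0,1) (0,0) (1,3) (2,3) (3,3) (1,4) (1,2) (2,1) (3,0) [ray(1,0) blocked at (3,3)]
  BB@(1,1): attacks (2,2) (3,3) (2,0) (0,2) (0,0) [ray(1,1) blocked at (3,3)]
  BR@(3,3): attacks (3,4) (3,2) (3,1) (4,3) (2,3) (1,3) (0,3) [ray(0,-1) blocked at (3,1); ray(-1,0) blocked at (0,3)]
  BN@(4,1): attacks (3,3) (2,2) (2,0)
  BR@(4,2): attacks (4,3) (4,4) (4,1) (3,2) (2,2) (1,2) (0,2) [ray(0,-1) blocked at (4,1)]
B attacks (1,3): yes

Answer: yes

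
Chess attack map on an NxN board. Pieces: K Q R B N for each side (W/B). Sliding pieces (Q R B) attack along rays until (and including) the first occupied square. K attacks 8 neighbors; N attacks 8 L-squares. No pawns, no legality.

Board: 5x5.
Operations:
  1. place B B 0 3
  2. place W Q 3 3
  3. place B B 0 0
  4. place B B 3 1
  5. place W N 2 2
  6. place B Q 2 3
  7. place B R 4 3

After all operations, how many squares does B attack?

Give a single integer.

Op 1: place BB@(0,3)
Op 2: place WQ@(3,3)
Op 3: place BB@(0,0)
Op 4: place BB@(3,1)
Op 5: place WN@(2,2)
Op 6: place BQ@(2,3)
Op 7: place BR@(4,3)
Per-piece attacks for B:
  BB@(0,0): attacks (1,1) (2,2) [ray(1,1) blocked at (2,2)]
  BB@(0,3): attacks (1,4) (1,2) (2,1) (3,0)
  BQ@(2,3): attacks (2,4) (2,2) (3,3) (1,3) (0,3) (3,4) (3,2) (4,1) (1,4) (1,2) (0,1) [ray(0,-1) blocked at (2,2); ray(1,0) blocked at (3,3); ray(-1,0) blocked at (0,3)]
  BB@(3,1): attacks (4,2) (4,0) (2,2) (2,0) [ray(-1,1) blocked at (2,2)]
  BR@(4,3): attacks (4,4) (4,2) (4,1) (4,0) (3,3) [ray(-1,0) blocked at (3,3)]
Union (18 distinct): (0,1) (0,3) (1,1) (1,2) (1,3) (1,4) (2,0) (2,1) (2,2) (2,4) (3,0) (3,2) (3,3) (3,4) (4,0) (4,1) (4,2) (4,4)

Answer: 18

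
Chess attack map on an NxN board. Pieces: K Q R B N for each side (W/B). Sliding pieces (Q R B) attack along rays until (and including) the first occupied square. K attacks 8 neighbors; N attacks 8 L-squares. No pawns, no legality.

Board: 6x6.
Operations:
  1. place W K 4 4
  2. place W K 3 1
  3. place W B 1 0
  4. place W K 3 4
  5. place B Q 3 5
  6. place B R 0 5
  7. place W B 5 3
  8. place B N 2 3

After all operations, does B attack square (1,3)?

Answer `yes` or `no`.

Op 1: place WK@(4,4)
Op 2: place WK@(3,1)
Op 3: place WB@(1,0)
Op 4: place WK@(3,4)
Op 5: place BQ@(3,5)
Op 6: place BR@(0,5)
Op 7: place WB@(5,3)
Op 8: place BN@(2,3)
Per-piece attacks for B:
  BR@(0,5): attacks (0,4) (0,3) (0,2) (0,1) (0,0) (1,5) (2,5) (3,5) [ray(1,0) blocked at (3,5)]
  BN@(2,3): attacks (3,5) (4,4) (1,5) (0,4) (3,1) (4,2) (1,1) (0,2)
  BQ@(3,5): attacks (3,4) (4,5) (5,5) (2,5) (1,5) (0,5) (4,4) (2,4) (1,3) (0,2) [ray(0,-1) blocked at (3,4); ray(-1,0) blocked at (0,5); ray(1,-1) blocked at (4,4)]
B attacks (1,3): yes

Answer: yes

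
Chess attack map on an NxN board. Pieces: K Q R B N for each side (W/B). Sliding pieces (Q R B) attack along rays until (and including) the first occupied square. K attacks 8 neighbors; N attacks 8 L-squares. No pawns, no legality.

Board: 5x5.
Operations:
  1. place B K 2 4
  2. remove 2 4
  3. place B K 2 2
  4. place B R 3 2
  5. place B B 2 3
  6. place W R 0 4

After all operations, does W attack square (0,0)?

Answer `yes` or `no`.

Op 1: place BK@(2,4)
Op 2: remove (2,4)
Op 3: place BK@(2,2)
Op 4: place BR@(3,2)
Op 5: place BB@(2,3)
Op 6: place WR@(0,4)
Per-piece attacks for W:
  WR@(0,4): attacks (0,3) (0,2) (0,1) (0,0) (1,4) (2,4) (3,4) (4,4)
W attacks (0,0): yes

Answer: yes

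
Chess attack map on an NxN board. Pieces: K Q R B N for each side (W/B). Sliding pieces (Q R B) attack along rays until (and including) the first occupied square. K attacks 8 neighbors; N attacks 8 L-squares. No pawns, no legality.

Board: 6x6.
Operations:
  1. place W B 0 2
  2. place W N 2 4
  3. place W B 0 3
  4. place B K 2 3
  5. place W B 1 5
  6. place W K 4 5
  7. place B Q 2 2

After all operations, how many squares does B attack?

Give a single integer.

Answer: 21

Derivation:
Op 1: place WB@(0,2)
Op 2: place WN@(2,4)
Op 3: place WB@(0,3)
Op 4: place BK@(2,3)
Op 5: place WB@(1,5)
Op 6: place WK@(4,5)
Op 7: place BQ@(2,2)
Per-piece attacks for B:
  BQ@(2,2): attacks (2,3) (2,1) (2,0) (3,2) (4,2) (5,2) (1,2) (0,2) (3,3) (4,4) (5,5) (3,1) (4,0) (1,3) (0,4) (1,1) (0,0) [ray(0,1) blocked at (2,3); ray(-1,0) blocked at (0,2)]
  BK@(2,3): attacks (2,4) (2,2) (3,3) (1,3) (3,4) (3,2) (1,4) (1,2)
Union (21 distinct): (0,0) (0,2) (0,4) (1,1) (1,2) (1,3) (1,4) (2,0) (2,1) (2,2) (2,3) (2,4) (3,1) (3,2) (3,3) (3,4) (4,0) (4,2) (4,4) (5,2) (5,5)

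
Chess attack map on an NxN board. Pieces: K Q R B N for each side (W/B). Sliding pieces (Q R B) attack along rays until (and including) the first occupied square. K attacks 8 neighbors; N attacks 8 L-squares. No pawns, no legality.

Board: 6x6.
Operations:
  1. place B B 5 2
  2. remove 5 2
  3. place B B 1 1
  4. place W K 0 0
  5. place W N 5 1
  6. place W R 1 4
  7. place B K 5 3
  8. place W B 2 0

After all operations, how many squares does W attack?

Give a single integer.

Op 1: place BB@(5,2)
Op 2: remove (5,2)
Op 3: place BB@(1,1)
Op 4: place WK@(0,0)
Op 5: place WN@(5,1)
Op 6: place WR@(1,4)
Op 7: place BK@(5,3)
Op 8: place WB@(2,0)
Per-piece attacks for W:
  WK@(0,0): attacks (0,1) (1,0) (1,1)
  WR@(1,4): attacks (1,5) (1,3) (1,2) (1,1) (2,4) (3,4) (4,4) (5,4) (0,4) [ray(0,-1) blocked at (1,1)]
  WB@(2,0): attacks (3,1) (4,2) (5,3) (1,1) [ray(1,1) blocked at (5,3); ray(-1,1) blocked at (1,1)]
  WN@(5,1): attacks (4,3) (3,2) (3,0)
Union (17 distinct): (0,1) (0,4) (1,0) (1,1) (1,2) (1,3) (1,5) (2,4) (3,0) (3,1) (3,2) (3,4) (4,2) (4,3) (4,4) (5,3) (5,4)

Answer: 17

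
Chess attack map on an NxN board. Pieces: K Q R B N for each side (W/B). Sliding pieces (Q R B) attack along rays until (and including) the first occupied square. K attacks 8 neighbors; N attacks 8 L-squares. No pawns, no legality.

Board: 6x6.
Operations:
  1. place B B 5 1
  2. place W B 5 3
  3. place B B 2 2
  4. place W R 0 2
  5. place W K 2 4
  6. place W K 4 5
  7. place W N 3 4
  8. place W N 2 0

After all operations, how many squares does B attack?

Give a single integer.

Answer: 11

Derivation:
Op 1: place BB@(5,1)
Op 2: place WB@(5,3)
Op 3: place BB@(2,2)
Op 4: place WR@(0,2)
Op 5: place WK@(2,4)
Op 6: place WK@(4,5)
Op 7: place WN@(3,4)
Op 8: place WN@(2,0)
Per-piece attacks for B:
  BB@(2,2): attacks (3,3) (4,4) (5,5) (3,1) (4,0) (1,3) (0,4) (1,1) (0,0)
  BB@(5,1): attacks (4,2) (3,3) (2,4) (4,0) [ray(-1,1) blocked at (2,4)]
Union (11 distinct): (0,0) (0,4) (1,1) (1,3) (2,4) (3,1) (3,3) (4,0) (4,2) (4,4) (5,5)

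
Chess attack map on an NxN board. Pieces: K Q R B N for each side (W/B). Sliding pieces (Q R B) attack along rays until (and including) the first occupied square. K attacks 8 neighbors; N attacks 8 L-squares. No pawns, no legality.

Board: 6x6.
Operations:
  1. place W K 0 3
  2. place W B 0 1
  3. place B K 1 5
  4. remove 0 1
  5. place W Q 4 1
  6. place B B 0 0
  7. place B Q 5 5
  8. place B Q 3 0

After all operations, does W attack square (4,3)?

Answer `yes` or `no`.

Op 1: place WK@(0,3)
Op 2: place WB@(0,1)
Op 3: place BK@(1,5)
Op 4: remove (0,1)
Op 5: place WQ@(4,1)
Op 6: place BB@(0,0)
Op 7: place BQ@(5,5)
Op 8: place BQ@(3,0)
Per-piece attacks for W:
  WK@(0,3): attacks (0,4) (0,2) (1,3) (1,4) (1,2)
  WQ@(4,1): attacks (4,2) (4,3) (4,4) (4,5) (4,0) (5,1) (3,1) (2,1) (1,1) (0,1) (5,2) (5,0) (3,2) (2,3) (1,4) (0,5) (3,0) [ray(-1,-1) blocked at (3,0)]
W attacks (4,3): yes

Answer: yes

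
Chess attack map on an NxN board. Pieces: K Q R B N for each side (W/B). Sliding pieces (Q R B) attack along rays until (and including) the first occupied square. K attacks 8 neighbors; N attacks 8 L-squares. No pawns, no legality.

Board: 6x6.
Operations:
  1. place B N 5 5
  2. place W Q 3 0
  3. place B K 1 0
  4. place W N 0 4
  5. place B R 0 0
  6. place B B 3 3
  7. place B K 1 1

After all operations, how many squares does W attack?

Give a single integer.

Op 1: place BN@(5,5)
Op 2: place WQ@(3,0)
Op 3: place BK@(1,0)
Op 4: place WN@(0,4)
Op 5: place BR@(0,0)
Op 6: place BB@(3,3)
Op 7: place BK@(1,1)
Per-piece attacks for W:
  WN@(0,4): attacks (2,5) (1,2) (2,3)
  WQ@(3,0): attacks (3,1) (3,2) (3,3) (4,0) (5,0) (2,0) (1,0) (4,1) (5,2) (2,1) (1,2) (0,3) [ray(0,1) blocked at (3,3); ray(-1,0) blocked at (1,0)]
Union (14 distinct): (0,3) (1,0) (1,2) (2,0) (2,1) (2,3) (2,5) (3,1) (3,2) (3,3) (4,0) (4,1) (5,0) (5,2)

Answer: 14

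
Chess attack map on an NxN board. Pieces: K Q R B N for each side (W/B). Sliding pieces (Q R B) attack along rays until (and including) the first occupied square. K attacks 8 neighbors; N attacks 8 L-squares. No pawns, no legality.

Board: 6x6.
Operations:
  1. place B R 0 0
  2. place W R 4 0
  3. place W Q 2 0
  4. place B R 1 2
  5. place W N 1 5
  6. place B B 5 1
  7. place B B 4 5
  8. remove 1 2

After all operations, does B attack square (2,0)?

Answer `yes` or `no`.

Answer: yes

Derivation:
Op 1: place BR@(0,0)
Op 2: place WR@(4,0)
Op 3: place WQ@(2,0)
Op 4: place BR@(1,2)
Op 5: place WN@(1,5)
Op 6: place BB@(5,1)
Op 7: place BB@(4,5)
Op 8: remove (1,2)
Per-piece attacks for B:
  BR@(0,0): attacks (0,1) (0,2) (0,3) (0,4) (0,5) (1,0) (2,0) [ray(1,0) blocked at (2,0)]
  BB@(4,5): attacks (5,4) (3,4) (2,3) (1,2) (0,1)
  BB@(5,1): attacks (4,2) (3,3) (2,4) (1,5) (4,0) [ray(-1,1) blocked at (1,5); ray(-1,-1) blocked at (4,0)]
B attacks (2,0): yes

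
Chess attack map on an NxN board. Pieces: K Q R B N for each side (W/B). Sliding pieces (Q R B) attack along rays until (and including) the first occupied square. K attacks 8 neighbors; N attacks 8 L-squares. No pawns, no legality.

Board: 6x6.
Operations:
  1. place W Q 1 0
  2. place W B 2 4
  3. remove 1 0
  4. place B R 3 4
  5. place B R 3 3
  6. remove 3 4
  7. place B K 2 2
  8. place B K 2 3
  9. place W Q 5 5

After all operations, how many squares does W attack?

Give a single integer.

Answer: 14

Derivation:
Op 1: place WQ@(1,0)
Op 2: place WB@(2,4)
Op 3: remove (1,0)
Op 4: place BR@(3,4)
Op 5: place BR@(3,3)
Op 6: remove (3,4)
Op 7: place BK@(2,2)
Op 8: place BK@(2,3)
Op 9: place WQ@(5,5)
Per-piece attacks for W:
  WB@(2,4): attacks (3,5) (3,3) (1,5) (1,3) (0,2) [ray(1,-1) blocked at (3,3)]
  WQ@(5,5): attacks (5,4) (5,3) (5,2) (5,1) (5,0) (4,5) (3,5) (2,5) (1,5) (0,5) (4,4) (3,3) [ray(-1,-1) blocked at (3,3)]
Union (14 distinct): (0,2) (0,5) (1,3) (1,5) (2,5) (3,3) (3,5) (4,4) (4,5) (5,0) (5,1) (5,2) (5,3) (5,4)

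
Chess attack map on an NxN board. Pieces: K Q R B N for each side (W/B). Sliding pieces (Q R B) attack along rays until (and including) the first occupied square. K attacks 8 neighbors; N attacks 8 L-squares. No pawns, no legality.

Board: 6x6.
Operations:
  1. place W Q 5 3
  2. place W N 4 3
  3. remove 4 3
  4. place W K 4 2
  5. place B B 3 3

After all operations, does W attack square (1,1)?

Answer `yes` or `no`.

Op 1: place WQ@(5,3)
Op 2: place WN@(4,3)
Op 3: remove (4,3)
Op 4: place WK@(4,2)
Op 5: place BB@(3,3)
Per-piece attacks for W:
  WK@(4,2): attacks (4,3) (4,1) (5,2) (3,2) (5,3) (5,1) (3,3) (3,1)
  WQ@(5,3): attacks (5,4) (5,5) (5,2) (5,1) (5,0) (4,3) (3,3) (4,4) (3,5) (4,2) [ray(-1,0) blocked at (3,3); ray(-1,-1) blocked at (4,2)]
W attacks (1,1): no

Answer: no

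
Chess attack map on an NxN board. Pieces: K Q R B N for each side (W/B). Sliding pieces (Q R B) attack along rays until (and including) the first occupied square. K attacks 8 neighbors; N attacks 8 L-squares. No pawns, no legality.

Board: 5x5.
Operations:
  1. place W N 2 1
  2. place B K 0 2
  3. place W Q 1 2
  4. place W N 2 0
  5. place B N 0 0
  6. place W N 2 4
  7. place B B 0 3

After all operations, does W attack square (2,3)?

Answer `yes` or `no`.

Answer: yes

Derivation:
Op 1: place WN@(2,1)
Op 2: place BK@(0,2)
Op 3: place WQ@(1,2)
Op 4: place WN@(2,0)
Op 5: place BN@(0,0)
Op 6: place WN@(2,4)
Op 7: place BB@(0,3)
Per-piece attacks for W:
  WQ@(1,2): attacks (1,3) (1,4) (1,1) (1,0) (2,2) (3,2) (4,2) (0,2) (2,3) (3,4) (2,1) (0,3) (0,1) [ray(-1,0) blocked at (0,2); ray(1,-1) blocked at (2,1); ray(-1,1) blocked at (0,3)]
  WN@(2,0): attacks (3,2) (4,1) (1,2) (0,1)
  WN@(2,1): attacks (3,3) (4,2) (1,3) (0,2) (4,0) (0,0)
  WN@(2,4): attacks (3,2) (4,3) (1,2) (0,3)
W attacks (2,3): yes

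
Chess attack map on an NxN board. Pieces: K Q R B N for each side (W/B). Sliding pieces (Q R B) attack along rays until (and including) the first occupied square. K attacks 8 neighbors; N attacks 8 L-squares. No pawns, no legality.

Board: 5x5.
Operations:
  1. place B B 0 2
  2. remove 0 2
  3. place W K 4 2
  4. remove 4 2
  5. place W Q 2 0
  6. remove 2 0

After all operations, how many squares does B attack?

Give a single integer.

Op 1: place BB@(0,2)
Op 2: remove (0,2)
Op 3: place WK@(4,2)
Op 4: remove (4,2)
Op 5: place WQ@(2,0)
Op 6: remove (2,0)
Per-piece attacks for B:
Union (0 distinct): (none)

Answer: 0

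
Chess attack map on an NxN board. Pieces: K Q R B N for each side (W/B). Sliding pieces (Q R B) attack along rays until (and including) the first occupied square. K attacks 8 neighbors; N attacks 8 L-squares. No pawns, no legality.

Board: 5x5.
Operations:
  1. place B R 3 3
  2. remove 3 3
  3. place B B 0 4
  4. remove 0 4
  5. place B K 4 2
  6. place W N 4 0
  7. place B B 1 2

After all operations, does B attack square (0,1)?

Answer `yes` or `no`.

Answer: yes

Derivation:
Op 1: place BR@(3,3)
Op 2: remove (3,3)
Op 3: place BB@(0,4)
Op 4: remove (0,4)
Op 5: place BK@(4,2)
Op 6: place WN@(4,0)
Op 7: place BB@(1,2)
Per-piece attacks for B:
  BB@(1,2): attacks (2,3) (3,4) (2,1) (3,0) (0,3) (0,1)
  BK@(4,2): attacks (4,3) (4,1) (3,2) (3,3) (3,1)
B attacks (0,1): yes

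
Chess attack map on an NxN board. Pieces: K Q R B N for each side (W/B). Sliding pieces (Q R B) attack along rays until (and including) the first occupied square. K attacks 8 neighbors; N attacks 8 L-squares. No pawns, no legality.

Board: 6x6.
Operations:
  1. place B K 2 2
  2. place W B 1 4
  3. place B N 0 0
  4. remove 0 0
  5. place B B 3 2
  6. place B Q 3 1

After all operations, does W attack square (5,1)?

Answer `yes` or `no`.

Answer: no

Derivation:
Op 1: place BK@(2,2)
Op 2: place WB@(1,4)
Op 3: place BN@(0,0)
Op 4: remove (0,0)
Op 5: place BB@(3,2)
Op 6: place BQ@(3,1)
Per-piece attacks for W:
  WB@(1,4): attacks (2,5) (2,3) (3,2) (0,5) (0,3) [ray(1,-1) blocked at (3,2)]
W attacks (5,1): no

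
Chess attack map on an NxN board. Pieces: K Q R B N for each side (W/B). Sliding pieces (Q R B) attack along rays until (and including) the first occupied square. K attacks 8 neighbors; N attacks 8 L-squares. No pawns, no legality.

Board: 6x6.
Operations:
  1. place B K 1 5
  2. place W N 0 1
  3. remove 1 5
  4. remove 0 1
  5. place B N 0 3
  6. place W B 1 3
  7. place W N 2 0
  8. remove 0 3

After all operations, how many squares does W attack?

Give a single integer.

Op 1: place BK@(1,5)
Op 2: place WN@(0,1)
Op 3: remove (1,5)
Op 4: remove (0,1)
Op 5: place BN@(0,3)
Op 6: place WB@(1,3)
Op 7: place WN@(2,0)
Op 8: remove (0,3)
Per-piece attacks for W:
  WB@(1,3): attacks (2,4) (3,5) (2,2) (3,1) (4,0) (0,4) (0,2)
  WN@(2,0): attacks (3,2) (4,1) (1,2) (0,1)
Union (11 distinct): (0,1) (0,2) (0,4) (1,2) (2,2) (2,4) (3,1) (3,2) (3,5) (4,0) (4,1)

Answer: 11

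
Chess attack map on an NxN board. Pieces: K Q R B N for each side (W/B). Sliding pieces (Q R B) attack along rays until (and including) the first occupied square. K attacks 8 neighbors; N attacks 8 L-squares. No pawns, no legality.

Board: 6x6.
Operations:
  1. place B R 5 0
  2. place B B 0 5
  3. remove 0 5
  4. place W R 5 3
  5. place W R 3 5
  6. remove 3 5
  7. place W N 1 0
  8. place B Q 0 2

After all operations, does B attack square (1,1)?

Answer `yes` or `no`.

Op 1: place BR@(5,0)
Op 2: place BB@(0,5)
Op 3: remove (0,5)
Op 4: place WR@(5,3)
Op 5: place WR@(3,5)
Op 6: remove (3,5)
Op 7: place WN@(1,0)
Op 8: place BQ@(0,2)
Per-piece attacks for B:
  BQ@(0,2): attacks (0,3) (0,4) (0,5) (0,1) (0,0) (1,2) (2,2) (3,2) (4,2) (5,2) (1,3) (2,4) (3,5) (1,1) (2,0)
  BR@(5,0): attacks (5,1) (5,2) (5,3) (4,0) (3,0) (2,0) (1,0) [ray(0,1) blocked at (5,3); ray(-1,0) blocked at (1,0)]
B attacks (1,1): yes

Answer: yes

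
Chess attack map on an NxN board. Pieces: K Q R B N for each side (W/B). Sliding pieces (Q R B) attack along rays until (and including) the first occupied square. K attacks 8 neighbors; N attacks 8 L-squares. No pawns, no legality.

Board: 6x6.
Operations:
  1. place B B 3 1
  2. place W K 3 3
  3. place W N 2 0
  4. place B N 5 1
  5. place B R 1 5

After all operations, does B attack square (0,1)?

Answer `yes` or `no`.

Op 1: place BB@(3,1)
Op 2: place WK@(3,3)
Op 3: place WN@(2,0)
Op 4: place BN@(5,1)
Op 5: place BR@(1,5)
Per-piece attacks for B:
  BR@(1,5): attacks (1,4) (1,3) (1,2) (1,1) (1,0) (2,5) (3,5) (4,5) (5,5) (0,5)
  BB@(3,1): attacks (4,2) (5,3) (4,0) (2,2) (1,3) (0,4) (2,0) [ray(-1,-1) blocked at (2,0)]
  BN@(5,1): attacks (4,3) (3,2) (3,0)
B attacks (0,1): no

Answer: no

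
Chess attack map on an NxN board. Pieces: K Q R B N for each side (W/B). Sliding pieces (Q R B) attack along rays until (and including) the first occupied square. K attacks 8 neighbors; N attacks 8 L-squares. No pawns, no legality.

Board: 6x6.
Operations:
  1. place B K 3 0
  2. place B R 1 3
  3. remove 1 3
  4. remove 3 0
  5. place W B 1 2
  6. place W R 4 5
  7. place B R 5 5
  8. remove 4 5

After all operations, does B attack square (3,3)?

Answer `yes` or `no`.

Op 1: place BK@(3,0)
Op 2: place BR@(1,3)
Op 3: remove (1,3)
Op 4: remove (3,0)
Op 5: place WB@(1,2)
Op 6: place WR@(4,5)
Op 7: place BR@(5,5)
Op 8: remove (4,5)
Per-piece attacks for B:
  BR@(5,5): attacks (5,4) (5,3) (5,2) (5,1) (5,0) (4,5) (3,5) (2,5) (1,5) (0,5)
B attacks (3,3): no

Answer: no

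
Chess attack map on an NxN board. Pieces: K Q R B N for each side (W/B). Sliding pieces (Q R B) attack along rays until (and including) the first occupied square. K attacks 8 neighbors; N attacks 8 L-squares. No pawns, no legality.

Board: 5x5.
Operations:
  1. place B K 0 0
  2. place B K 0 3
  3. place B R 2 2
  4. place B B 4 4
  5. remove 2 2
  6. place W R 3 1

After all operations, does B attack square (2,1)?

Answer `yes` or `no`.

Op 1: place BK@(0,0)
Op 2: place BK@(0,3)
Op 3: place BR@(2,2)
Op 4: place BB@(4,4)
Op 5: remove (2,2)
Op 6: place WR@(3,1)
Per-piece attacks for B:
  BK@(0,0): attacks (0,1) (1,0) (1,1)
  BK@(0,3): attacks (0,4) (0,2) (1,3) (1,4) (1,2)
  BB@(4,4): attacks (3,3) (2,2) (1,1) (0,0) [ray(-1,-1) blocked at (0,0)]
B attacks (2,1): no

Answer: no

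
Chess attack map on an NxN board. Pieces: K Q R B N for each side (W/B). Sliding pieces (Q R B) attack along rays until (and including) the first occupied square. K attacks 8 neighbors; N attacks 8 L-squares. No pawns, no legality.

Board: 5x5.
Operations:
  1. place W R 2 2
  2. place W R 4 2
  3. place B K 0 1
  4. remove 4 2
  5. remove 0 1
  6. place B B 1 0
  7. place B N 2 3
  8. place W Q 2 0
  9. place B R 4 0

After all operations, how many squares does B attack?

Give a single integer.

Op 1: place WR@(2,2)
Op 2: place WR@(4,2)
Op 3: place BK@(0,1)
Op 4: remove (4,2)
Op 5: remove (0,1)
Op 6: place BB@(1,0)
Op 7: place BN@(2,3)
Op 8: place WQ@(2,0)
Op 9: place BR@(4,0)
Per-piece attacks for B:
  BB@(1,0): attacks (2,1) (3,2) (4,3) (0,1)
  BN@(2,3): attacks (4,4) (0,4) (3,1) (4,2) (1,1) (0,2)
  BR@(4,0): attacks (4,1) (4,2) (4,3) (4,4) (3,0) (2,0) [ray(-1,0) blocked at (2,0)]
Union (13 distinct): (0,1) (0,2) (0,4) (1,1) (2,0) (2,1) (3,0) (3,1) (3,2) (4,1) (4,2) (4,3) (4,4)

Answer: 13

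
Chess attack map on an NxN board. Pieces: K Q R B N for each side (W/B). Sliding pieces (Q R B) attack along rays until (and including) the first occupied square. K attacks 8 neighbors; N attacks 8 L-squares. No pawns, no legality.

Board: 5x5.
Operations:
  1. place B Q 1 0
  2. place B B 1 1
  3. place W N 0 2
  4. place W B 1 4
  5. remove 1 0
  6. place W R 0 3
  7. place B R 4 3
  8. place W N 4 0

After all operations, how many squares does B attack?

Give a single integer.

Answer: 12

Derivation:
Op 1: place BQ@(1,0)
Op 2: place BB@(1,1)
Op 3: place WN@(0,2)
Op 4: place WB@(1,4)
Op 5: remove (1,0)
Op 6: place WR@(0,3)
Op 7: place BR@(4,3)
Op 8: place WN@(4,0)
Per-piece attacks for B:
  BB@(1,1): attacks (2,2) (3,3) (4,4) (2,0) (0,2) (0,0) [ray(-1,1) blocked at (0,2)]
  BR@(4,3): attacks (4,4) (4,2) (4,1) (4,0) (3,3) (2,3) (1,3) (0,3) [ray(0,-1) blocked at (4,0); ray(-1,0) blocked at (0,3)]
Union (12 distinct): (0,0) (0,2) (0,3) (1,3) (2,0) (2,2) (2,3) (3,3) (4,0) (4,1) (4,2) (4,4)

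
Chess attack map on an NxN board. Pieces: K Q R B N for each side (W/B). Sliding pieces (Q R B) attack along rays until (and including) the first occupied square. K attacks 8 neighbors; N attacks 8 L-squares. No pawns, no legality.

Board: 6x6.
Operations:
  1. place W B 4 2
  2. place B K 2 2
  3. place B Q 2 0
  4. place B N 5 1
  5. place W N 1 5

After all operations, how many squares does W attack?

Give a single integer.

Op 1: place WB@(4,2)
Op 2: place BK@(2,2)
Op 3: place BQ@(2,0)
Op 4: place BN@(5,1)
Op 5: place WN@(1,5)
Per-piece attacks for W:
  WN@(1,5): attacks (2,3) (3,4) (0,3)
  WB@(4,2): attacks (5,3) (5,1) (3,3) (2,4) (1,5) (3,1) (2,0) [ray(1,-1) blocked at (5,1); ray(-1,1) blocked at (1,5); ray(-1,-1) blocked at (2,0)]
Union (10 distinct): (0,3) (1,5) (2,0) (2,3) (2,4) (3,1) (3,3) (3,4) (5,1) (5,3)

Answer: 10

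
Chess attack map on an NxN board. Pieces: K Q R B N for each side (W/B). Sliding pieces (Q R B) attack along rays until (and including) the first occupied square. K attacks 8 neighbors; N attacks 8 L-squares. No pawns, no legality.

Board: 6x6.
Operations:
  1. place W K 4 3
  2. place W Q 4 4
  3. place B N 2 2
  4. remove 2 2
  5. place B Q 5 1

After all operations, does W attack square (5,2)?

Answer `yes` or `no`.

Answer: yes

Derivation:
Op 1: place WK@(4,3)
Op 2: place WQ@(4,4)
Op 3: place BN@(2,2)
Op 4: remove (2,2)
Op 5: place BQ@(5,1)
Per-piece attacks for W:
  WK@(4,3): attacks (4,4) (4,2) (5,3) (3,3) (5,4) (5,2) (3,4) (3,2)
  WQ@(4,4): attacks (4,5) (4,3) (5,4) (3,4) (2,4) (1,4) (0,4) (5,5) (5,3) (3,5) (3,3) (2,2) (1,1) (0,0) [ray(0,-1) blocked at (4,3)]
W attacks (5,2): yes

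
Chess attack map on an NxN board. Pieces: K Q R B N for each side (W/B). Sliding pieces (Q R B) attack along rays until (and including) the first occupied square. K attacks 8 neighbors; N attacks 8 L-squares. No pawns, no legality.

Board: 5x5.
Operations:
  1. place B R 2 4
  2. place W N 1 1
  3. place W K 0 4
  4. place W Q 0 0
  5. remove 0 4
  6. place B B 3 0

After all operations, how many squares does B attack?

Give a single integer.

Op 1: place BR@(2,4)
Op 2: place WN@(1,1)
Op 3: place WK@(0,4)
Op 4: place WQ@(0,0)
Op 5: remove (0,4)
Op 6: place BB@(3,0)
Per-piece attacks for B:
  BR@(2,4): attacks (2,3) (2,2) (2,1) (2,0) (3,4) (4,4) (1,4) (0,4)
  BB@(3,0): attacks (4,1) (2,1) (1,2) (0,3)
Union (11 distinct): (0,3) (0,4) (1,2) (1,4) (2,0) (2,1) (2,2) (2,3) (3,4) (4,1) (4,4)

Answer: 11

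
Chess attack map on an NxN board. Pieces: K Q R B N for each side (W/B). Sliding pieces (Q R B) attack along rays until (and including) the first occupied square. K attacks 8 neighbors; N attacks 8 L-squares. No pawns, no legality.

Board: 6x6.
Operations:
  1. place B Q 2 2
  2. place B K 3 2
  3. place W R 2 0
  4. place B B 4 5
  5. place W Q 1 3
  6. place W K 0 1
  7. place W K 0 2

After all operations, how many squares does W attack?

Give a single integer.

Op 1: place BQ@(2,2)
Op 2: place BK@(3,2)
Op 3: place WR@(2,0)
Op 4: place BB@(4,5)
Op 5: place WQ@(1,3)
Op 6: place WK@(0,1)
Op 7: place WK@(0,2)
Per-piece attacks for W:
  WK@(0,1): attacks (0,2) (0,0) (1,1) (1,2) (1,0)
  WK@(0,2): attacks (0,3) (0,1) (1,2) (1,3) (1,1)
  WQ@(1,3): attacks (1,4) (1,5) (1,2) (1,1) (1,0) (2,3) (3,3) (4,3) (5,3) (0,3) (2,4) (3,5) (2,2) (0,4) (0,2) [ray(1,-1) blocked at (2,2); ray(-1,-1) blocked at (0,2)]
  WR@(2,0): attacks (2,1) (2,2) (3,0) (4,0) (5,0) (1,0) (0,0) [ray(0,1) blocked at (2,2)]
Union (22 distinct): (0,0) (0,1) (0,2) (0,3) (0,4) (1,0) (1,1) (1,2) (1,3) (1,4) (1,5) (2,1) (2,2) (2,3) (2,4) (3,0) (3,3) (3,5) (4,0) (4,3) (5,0) (5,3)

Answer: 22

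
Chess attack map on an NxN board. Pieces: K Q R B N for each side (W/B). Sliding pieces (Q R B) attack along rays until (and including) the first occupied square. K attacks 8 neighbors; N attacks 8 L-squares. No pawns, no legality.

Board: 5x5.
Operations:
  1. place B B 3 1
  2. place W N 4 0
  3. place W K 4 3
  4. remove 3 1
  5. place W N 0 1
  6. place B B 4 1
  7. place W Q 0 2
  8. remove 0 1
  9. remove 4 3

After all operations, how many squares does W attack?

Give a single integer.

Op 1: place BB@(3,1)
Op 2: place WN@(4,0)
Op 3: place WK@(4,3)
Op 4: remove (3,1)
Op 5: place WN@(0,1)
Op 6: place BB@(4,1)
Op 7: place WQ@(0,2)
Op 8: remove (0,1)
Op 9: remove (4,3)
Per-piece attacks for W:
  WQ@(0,2): attacks (0,3) (0,4) (0,1) (0,0) (1,2) (2,2) (3,2) (4,2) (1,3) (2,4) (1,1) (2,0)
  WN@(4,0): attacks (3,2) (2,1)
Union (13 distinct): (0,0) (0,1) (0,3) (0,4) (1,1) (1,2) (1,3) (2,0) (2,1) (2,2) (2,4) (3,2) (4,2)

Answer: 13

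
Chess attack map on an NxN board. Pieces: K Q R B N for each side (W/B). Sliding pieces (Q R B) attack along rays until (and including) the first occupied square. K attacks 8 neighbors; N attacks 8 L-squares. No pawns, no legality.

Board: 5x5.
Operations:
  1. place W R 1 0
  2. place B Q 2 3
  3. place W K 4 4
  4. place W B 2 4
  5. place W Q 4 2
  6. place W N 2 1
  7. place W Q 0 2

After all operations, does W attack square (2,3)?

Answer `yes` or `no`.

Op 1: place WR@(1,0)
Op 2: place BQ@(2,3)
Op 3: place WK@(4,4)
Op 4: place WB@(2,4)
Op 5: place WQ@(4,2)
Op 6: place WN@(2,1)
Op 7: place WQ@(0,2)
Per-piece attacks for W:
  WQ@(0,2): attacks (0,3) (0,4) (0,1) (0,0) (1,2) (2,2) (3,2) (4,2) (1,3) (2,4) (1,1) (2,0) [ray(1,0) blocked at (4,2); ray(1,1) blocked at (2,4)]
  WR@(1,0): attacks (1,1) (1,2) (1,3) (1,4) (2,0) (3,0) (4,0) (0,0)
  WN@(2,1): attacks (3,3) (4,2) (1,3) (0,2) (4,0) (0,0)
  WB@(2,4): attacks (3,3) (4,2) (1,3) (0,2) [ray(1,-1) blocked at (4,2); ray(-1,-1) blocked at (0,2)]
  WQ@(4,2): attacks (4,3) (4,4) (4,1) (4,0) (3,2) (2,2) (1,2) (0,2) (3,3) (2,4) (3,1) (2,0) [ray(0,1) blocked at (4,4); ray(-1,0) blocked at (0,2); ray(-1,1) blocked at (2,4)]
  WK@(4,4): attacks (4,3) (3,4) (3,3)
W attacks (2,3): no

Answer: no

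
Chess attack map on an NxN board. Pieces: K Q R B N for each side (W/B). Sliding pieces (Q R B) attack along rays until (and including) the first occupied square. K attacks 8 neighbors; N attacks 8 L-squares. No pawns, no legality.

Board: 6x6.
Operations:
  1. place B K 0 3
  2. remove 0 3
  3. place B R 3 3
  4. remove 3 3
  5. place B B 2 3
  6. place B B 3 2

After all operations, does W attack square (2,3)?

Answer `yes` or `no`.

Answer: no

Derivation:
Op 1: place BK@(0,3)
Op 2: remove (0,3)
Op 3: place BR@(3,3)
Op 4: remove (3,3)
Op 5: place BB@(2,3)
Op 6: place BB@(3,2)
Per-piece attacks for W:
W attacks (2,3): no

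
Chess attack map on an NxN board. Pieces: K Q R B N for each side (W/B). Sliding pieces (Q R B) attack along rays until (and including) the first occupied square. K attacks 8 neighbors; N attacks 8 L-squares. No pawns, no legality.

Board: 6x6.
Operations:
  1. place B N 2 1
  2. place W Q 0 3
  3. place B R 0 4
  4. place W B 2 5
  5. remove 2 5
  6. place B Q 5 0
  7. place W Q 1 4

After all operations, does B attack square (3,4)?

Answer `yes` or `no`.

Answer: no

Derivation:
Op 1: place BN@(2,1)
Op 2: place WQ@(0,3)
Op 3: place BR@(0,4)
Op 4: place WB@(2,5)
Op 5: remove (2,5)
Op 6: place BQ@(5,0)
Op 7: place WQ@(1,4)
Per-piece attacks for B:
  BR@(0,4): attacks (0,5) (0,3) (1,4) [ray(0,-1) blocked at (0,3); ray(1,0) blocked at (1,4)]
  BN@(2,1): attacks (3,3) (4,2) (1,3) (0,2) (4,0) (0,0)
  BQ@(5,0): attacks (5,1) (5,2) (5,3) (5,4) (5,5) (4,0) (3,0) (2,0) (1,0) (0,0) (4,1) (3,2) (2,3) (1,4) [ray(-1,1) blocked at (1,4)]
B attacks (3,4): no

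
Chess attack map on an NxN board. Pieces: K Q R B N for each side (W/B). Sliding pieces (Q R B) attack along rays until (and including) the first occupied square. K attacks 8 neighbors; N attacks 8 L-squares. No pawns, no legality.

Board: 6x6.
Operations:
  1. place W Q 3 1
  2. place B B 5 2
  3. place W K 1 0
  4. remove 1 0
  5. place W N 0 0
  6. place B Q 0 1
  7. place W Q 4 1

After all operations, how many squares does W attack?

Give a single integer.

Op 1: place WQ@(3,1)
Op 2: place BB@(5,2)
Op 3: place WK@(1,0)
Op 4: remove (1,0)
Op 5: place WN@(0,0)
Op 6: place BQ@(0,1)
Op 7: place WQ@(4,1)
Per-piece attacks for W:
  WN@(0,0): attacks (1,2) (2,1)
  WQ@(3,1): attacks (3,2) (3,3) (3,4) (3,5) (3,0) (4,1) (2,1) (1,1) (0,1) (4,2) (5,3) (4,0) (2,2) (1,3) (0,4) (2,0) [ray(1,0) blocked at (4,1); ray(-1,0) blocked at (0,1)]
  WQ@(4,1): attacks (4,2) (4,3) (4,4) (4,5) (4,0) (5,1) (3,1) (5,2) (5,0) (3,2) (2,3) (1,4) (0,5) (3,0) [ray(-1,0) blocked at (3,1); ray(1,1) blocked at (5,2)]
Union (27 distinct): (0,1) (0,4) (0,5) (1,1) (1,2) (1,3) (1,4) (2,0) (2,1) (2,2) (2,3) (3,0) (3,1) (3,2) (3,3) (3,4) (3,5) (4,0) (4,1) (4,2) (4,3) (4,4) (4,5) (5,0) (5,1) (5,2) (5,3)

Answer: 27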